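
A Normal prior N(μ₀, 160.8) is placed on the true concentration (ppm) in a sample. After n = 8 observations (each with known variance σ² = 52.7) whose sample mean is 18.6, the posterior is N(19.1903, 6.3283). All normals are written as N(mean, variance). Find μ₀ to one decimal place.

μ₀ = 33.6

The posterior mean is a precision-weighted average: μ_n = (τ₀μ₀ + τ_data·x̄)/(τ₀+τ_data), with τ₀=1/σ₀² and τ_data=n/σ².
Here τ₀ = 1/160.8 = 0.006219 and τ_data = 8/52.7 = 0.151803, so τ_n = 0.158022.
Rearranging for μ₀: μ₀ = (μ_n·τ_n − τ_data·x̄)/τ₀ = (19.1903·0.158022 − 0.151803·18.6) / 0.006219 = 0.208954/0.006219 ≈ 33.6.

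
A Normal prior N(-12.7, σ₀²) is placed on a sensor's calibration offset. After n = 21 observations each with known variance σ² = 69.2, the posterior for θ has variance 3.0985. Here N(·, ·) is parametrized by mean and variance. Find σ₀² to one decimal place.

σ₀² = 51.9

For the Normal–Normal model with known σ², precisions add: τ_n = τ₀ + n/σ².
So 1/σ₀² = 1/3.0985 − 21/69.2 = 0.322737 − 0.303468 = 0.019269.
Hence σ₀² = 1/0.019269 ≈ 51.9.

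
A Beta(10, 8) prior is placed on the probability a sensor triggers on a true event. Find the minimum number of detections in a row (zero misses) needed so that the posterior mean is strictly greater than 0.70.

After k detections and 0 misses the posterior is Beta(10+k, 8), with mean (10+k)/(10+8+k).
Set (10+k)/(18+k) > 0.70 and solve: k > (0.70·18 − 10)/(1 − 0.70) = 8.667.
The smallest integer exceeding 8.667 is 9.

k = 9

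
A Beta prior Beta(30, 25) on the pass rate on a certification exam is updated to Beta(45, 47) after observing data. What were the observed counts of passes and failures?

15 passes and 22 failures

Beta is conjugate to the binomial likelihood: posterior = Beta(a+s, b+f).
So s = 45 − 30 = 15 and f = 47 − 25 = 22.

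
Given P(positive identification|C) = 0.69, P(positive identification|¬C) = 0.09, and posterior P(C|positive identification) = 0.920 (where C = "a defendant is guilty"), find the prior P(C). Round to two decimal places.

Bayes' rule in odds form gives O(C|E) = O(C)·[P(E|C)/P(E|¬C)], hence O(C) = O(C|E)/LR.
Posterior odds = 0.920/(1−0.920) = 11.5000. LR = 0.69/0.09 = 7.6667.
Prior odds = 11.5000/7.6667 = 1.5000, so P(C) = 1.5000/(1+1.5000) ≈ 0.60.

P(C) = 0.60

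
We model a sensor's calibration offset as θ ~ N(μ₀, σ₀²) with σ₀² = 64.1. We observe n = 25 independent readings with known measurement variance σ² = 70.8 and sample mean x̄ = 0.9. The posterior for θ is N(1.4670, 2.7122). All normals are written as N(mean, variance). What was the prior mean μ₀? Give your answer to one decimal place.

μ₀ = 14.3

The posterior mean is a precision-weighted average: μ_n = (τ₀μ₀ + τ_data·x̄)/(τ₀+τ_data), with τ₀=1/σ₀² and τ_data=n/σ².
Here τ₀ = 1/64.1 = 0.015601 and τ_data = 25/70.8 = 0.353107, so τ_n = 0.368708.
Rearranging for μ₀: μ₀ = (μ_n·τ_n − τ_data·x̄)/τ₀ = (1.4670·0.368708 − 0.353107·0.9) / 0.015601 = 0.223098/0.015601 ≈ 14.3.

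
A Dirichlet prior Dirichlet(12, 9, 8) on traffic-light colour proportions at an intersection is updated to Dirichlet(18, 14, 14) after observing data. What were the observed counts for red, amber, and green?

counts (6, 5, 6)

For a Dirichlet(α) prior with multinomial counts c, the posterior is Dirichlet(α + c) componentwise.
Counts are posterior − prior componentwise: 18−12=6, 14−9=5, 14−8=6.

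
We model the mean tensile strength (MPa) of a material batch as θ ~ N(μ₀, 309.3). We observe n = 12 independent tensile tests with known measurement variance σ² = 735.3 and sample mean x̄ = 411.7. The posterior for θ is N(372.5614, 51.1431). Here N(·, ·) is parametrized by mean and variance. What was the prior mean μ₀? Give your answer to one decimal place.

μ₀ = 175.0

With known observation variance, the Normal–Normal posterior has precision τ_n = τ₀ + n/σ² and mean μ_n = (τ₀μ₀ + (n/σ²)x̄)/τ_n.
Here τ₀ = 1/309.3 = 0.003233 and τ_data = 12/735.3 = 0.016320, so τ_n = 0.019553.
Rearranging for μ₀: μ₀ = (μ_n·τ_n − τ_data·x̄)/τ₀ = (372.5614·0.019553 − 0.016320·411.7) / 0.003233 = 0.565749/0.003233 ≈ 175.0.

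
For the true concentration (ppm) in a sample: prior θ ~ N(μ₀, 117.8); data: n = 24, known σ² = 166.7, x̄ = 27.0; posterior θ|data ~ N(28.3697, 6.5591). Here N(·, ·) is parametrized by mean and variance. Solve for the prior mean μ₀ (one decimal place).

The posterior mean is a precision-weighted average: μ_n = (τ₀μ₀ + τ_data·x̄)/(τ₀+τ_data), with τ₀=1/σ₀² and τ_data=n/σ².
Here τ₀ = 1/117.8 = 0.008489 and τ_data = 24/166.7 = 0.143971, so τ_n = 0.152460.
Rearranging for μ₀: μ₀ = (μ_n·τ_n − τ_data·x̄)/τ₀ = (28.3697·0.152460 − 0.143971·27.0) / 0.008489 = 0.438027/0.008489 ≈ 51.6.

μ₀ = 51.6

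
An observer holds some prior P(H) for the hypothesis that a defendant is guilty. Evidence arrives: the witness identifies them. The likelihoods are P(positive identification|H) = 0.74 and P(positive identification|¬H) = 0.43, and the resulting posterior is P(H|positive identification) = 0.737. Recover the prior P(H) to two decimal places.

P(H) = 0.62

In odds form, posterior odds = prior odds × likelihood ratio, so prior odds = posterior odds ÷ LR.
Posterior odds = 0.737/(1−0.737) = 2.8023. LR = 0.74/0.43 = 1.7209.
Prior odds = 2.8023/1.7209 = 1.6284, so P(H) = 1.6284/(1+1.6284) ≈ 0.62.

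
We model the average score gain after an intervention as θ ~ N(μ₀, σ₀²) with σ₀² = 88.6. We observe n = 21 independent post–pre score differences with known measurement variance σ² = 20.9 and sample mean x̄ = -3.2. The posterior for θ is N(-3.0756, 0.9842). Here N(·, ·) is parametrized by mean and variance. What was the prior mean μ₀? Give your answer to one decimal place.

The posterior mean is a precision-weighted average: μ_n = (τ₀μ₀ + τ_data·x̄)/(τ₀+τ_data), with τ₀=1/σ₀² and τ_data=n/σ².
Here τ₀ = 1/88.6 = 0.011287 and τ_data = 21/20.9 = 1.004785, so τ_n = 1.016072.
Rearranging for μ₀: μ₀ = (μ_n·τ_n − τ_data·x̄)/τ₀ = (-3.0756·1.016072 − 1.004785·-3.2) / 0.011287 = 0.090281/0.011287 ≈ 8.0.

μ₀ = 8.0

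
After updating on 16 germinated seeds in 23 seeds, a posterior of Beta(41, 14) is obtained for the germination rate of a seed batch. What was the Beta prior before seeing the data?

A Beta(a, b) prior with s successes and f failures in binomial data gives a Beta(a+s, b+f) posterior.
Subtract the data counts: 41−16=25, 14−7=7.

Beta(25, 7)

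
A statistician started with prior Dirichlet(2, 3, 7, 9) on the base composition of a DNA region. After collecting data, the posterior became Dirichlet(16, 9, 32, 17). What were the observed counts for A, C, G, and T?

counts (14, 6, 25, 8)

For a Dirichlet(α) prior with multinomial counts c, the posterior is Dirichlet(α + c) componentwise.
Counts are posterior − prior componentwise: 16−2=14, 9−3=6, 32−7=25, 17−9=8.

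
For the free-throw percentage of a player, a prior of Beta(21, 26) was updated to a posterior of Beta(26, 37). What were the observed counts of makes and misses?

Beta is conjugate to the binomial likelihood: posterior = Beta(α+s, β+f).
Match parameters: s=26−21=5, f=37−26=11.

5 makes and 11 misses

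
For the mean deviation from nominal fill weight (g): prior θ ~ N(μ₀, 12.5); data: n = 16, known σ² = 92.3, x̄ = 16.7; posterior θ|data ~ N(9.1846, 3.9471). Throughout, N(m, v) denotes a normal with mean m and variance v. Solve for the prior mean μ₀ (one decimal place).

The posterior mean is a precision-weighted average: μ_n = (τ₀μ₀ + τ_data·x̄)/(τ₀+τ_data), with τ₀=1/σ₀² and τ_data=n/σ².
Here τ₀ = 1/12.5 = 0.080000 and τ_data = 16/92.3 = 0.173348, so τ_n = 0.253348.
Rearranging for μ₀: μ₀ = (μ_n·τ_n − τ_data·x̄)/τ₀ = (9.1846·0.253348 − 0.173348·16.7) / 0.080000 = -0.568012/0.080000 ≈ -7.1.

μ₀ = -7.1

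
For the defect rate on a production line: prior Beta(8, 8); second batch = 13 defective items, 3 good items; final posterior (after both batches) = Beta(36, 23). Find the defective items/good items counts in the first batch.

Because Beta–binomial updating is additive in the counts, the combined data contributed (α_post−α_prior, β_post−β_prior) successes and failures.
Total across both batches: 36−8=28 defective items, 23−8=15 good items.
Subtract the second batch: 28−13=15 defective items and 15−3=12 good items.

15 defective items and 12 good items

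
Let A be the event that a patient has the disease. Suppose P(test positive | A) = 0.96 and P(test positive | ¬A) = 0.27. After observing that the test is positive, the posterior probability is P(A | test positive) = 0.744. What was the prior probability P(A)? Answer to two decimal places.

Bayes' rule in odds form gives O(A|E) = O(A)·[P(E|A)/P(E|¬A)], hence O(A) = O(A|E)/LR.
Posterior odds = 0.744/(1−0.744) = 2.9062. LR = 0.96/0.27 = 3.5556.
Prior odds = 2.9062/3.5556 = 0.8174, so P(A) = 0.8174/(1+0.8174) ≈ 0.45.

P(A) = 0.45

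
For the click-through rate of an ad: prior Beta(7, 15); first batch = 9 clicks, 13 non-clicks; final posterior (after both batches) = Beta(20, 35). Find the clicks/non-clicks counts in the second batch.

Because Beta–binomial updating is additive in the counts, the combined data contributed (α_post−α_prior, β_post−β_prior) successes and failures.
Total across both batches: 20−7=13 clicks, 35−15=20 non-clicks.
Subtract the first batch: 13−9=4 clicks and 20−13=7 non-clicks.

4 clicks and 7 non-clicks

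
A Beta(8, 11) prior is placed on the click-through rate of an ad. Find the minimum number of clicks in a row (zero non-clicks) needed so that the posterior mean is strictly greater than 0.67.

After k clicks and 0 non-clicks the posterior is Beta(8+k, 11), with mean (8+k)/(8+11+k).
Set (8+k)/(19+k) > 0.67 and solve: k > (0.67·19 − 8)/(1 − 0.67) = 14.333.
The smallest integer exceeding 14.333 is 15, and checking k=15: (23)/(34) = 0.6765 > 0.67.

k = 15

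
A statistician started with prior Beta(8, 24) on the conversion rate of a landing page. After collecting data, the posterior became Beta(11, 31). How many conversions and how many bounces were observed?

A Beta(a, b) prior with s successes and f failures in binomial data gives a Beta(a+s, b+f) posterior.
So s = 11 − 8 = 3 and f = 31 − 24 = 7.

3 conversions and 7 bounces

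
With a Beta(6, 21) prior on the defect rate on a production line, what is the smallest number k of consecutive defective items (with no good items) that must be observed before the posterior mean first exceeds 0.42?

k = 10

After k defective items and 0 good items the posterior is Beta(6+k, 21), with mean (6+k)/(6+21+k).
Set (6+k)/(27+k) > 0.42 and solve: k > (0.42·27 − 6)/(1 − 0.42) = 9.207.
The smallest integer exceeding 9.207 is 10, and checking k=10: (16)/(37) = 0.4324 > 0.42.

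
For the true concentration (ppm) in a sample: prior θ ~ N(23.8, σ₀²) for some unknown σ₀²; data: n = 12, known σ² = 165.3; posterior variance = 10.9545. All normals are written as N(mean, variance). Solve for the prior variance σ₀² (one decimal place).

σ₀² = 53.5

Posterior precision equals prior precision plus data precision: 1/σ_n² = 1/σ₀² + n/σ².
So 1/σ₀² = 1/10.9545 − 12/165.3 = 0.091287 − 0.072595 = 0.018692.
Hence σ₀² = 1/0.018692 ≈ 53.5.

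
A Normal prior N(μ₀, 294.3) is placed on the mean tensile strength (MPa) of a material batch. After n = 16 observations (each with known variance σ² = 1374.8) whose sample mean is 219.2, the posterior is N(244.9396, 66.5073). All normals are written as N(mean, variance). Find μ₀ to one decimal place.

The posterior mean is a precision-weighted average: μ_n = (τ₀μ₀ + τ_data·x̄)/(τ₀+τ_data), with τ₀=1/σ₀² and τ_data=n/σ².
Here τ₀ = 1/294.3 = 0.003398 and τ_data = 16/1374.8 = 0.011638, so τ_n = 0.015036.
Rearranging for μ₀: μ₀ = (μ_n·τ_n − τ_data·x̄)/τ₀ = (244.9396·0.015036 − 0.011638·219.2) / 0.003398 = 1.131862/0.003398 ≈ 333.1.

μ₀ = 333.1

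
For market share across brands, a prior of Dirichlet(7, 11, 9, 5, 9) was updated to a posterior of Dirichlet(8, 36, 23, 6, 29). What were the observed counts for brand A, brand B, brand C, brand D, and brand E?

For a Dirichlet(α) prior with multinomial counts c, the posterior is Dirichlet(α + c) componentwise.
Counts are posterior − prior componentwise: 8−7=1, 36−11=25, 23−9=14, 6−5=1, 29−9=20.

counts (1, 25, 14, 1, 20)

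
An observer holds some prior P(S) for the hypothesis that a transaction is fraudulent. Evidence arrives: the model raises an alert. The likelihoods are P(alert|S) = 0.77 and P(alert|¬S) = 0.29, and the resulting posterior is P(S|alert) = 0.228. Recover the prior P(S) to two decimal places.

P(S) = 0.10

In odds form, posterior odds = prior odds × likelihood ratio, so prior odds = posterior odds ÷ LR.
Posterior odds = 0.228/(1−0.228) = 0.2953. LR = 0.77/0.29 = 2.6552.
Prior odds = 0.2953/2.6552 = 0.1112, so P(S) = 0.1112/(1+0.1112) ≈ 0.10.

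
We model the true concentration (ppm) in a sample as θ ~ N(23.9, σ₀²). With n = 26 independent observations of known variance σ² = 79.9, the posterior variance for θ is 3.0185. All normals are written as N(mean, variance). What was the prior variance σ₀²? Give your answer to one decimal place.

σ₀² = 170.0

For the Normal–Normal model with known σ², precisions add: τ_n = τ₀ + n/σ².
So 1/σ₀² = 1/3.0185 − 26/79.9 = 0.331290 − 0.325407 = 0.005883.
Hence σ₀² = 1/0.005883 ≈ 170.0.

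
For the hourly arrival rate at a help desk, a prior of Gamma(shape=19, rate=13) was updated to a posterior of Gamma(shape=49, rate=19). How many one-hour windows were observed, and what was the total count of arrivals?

n = 6 one-hour windows with total 30 arrivals

Gamma–Poisson conjugacy: posterior shape = α + Σxᵢ, posterior rate = β + n.
Matching: Σxᵢ = 49 − 19 = 30 and n = 19 − 13 = 6.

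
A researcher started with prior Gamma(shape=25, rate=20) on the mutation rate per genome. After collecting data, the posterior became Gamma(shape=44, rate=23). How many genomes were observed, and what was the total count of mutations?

A Gamma(α, β) prior (rate parametrization) on a Poisson rate with n observations summing to S gives posterior Gamma(α+S, β+n).
Matching: Σxᵢ = 44 − 25 = 19 and n = 23 − 20 = 3.

n = 3 genomes with total 19 mutations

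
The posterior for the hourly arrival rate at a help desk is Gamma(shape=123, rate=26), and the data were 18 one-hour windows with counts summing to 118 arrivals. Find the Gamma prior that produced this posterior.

Gamma(shape=5, rate=8)

A Gamma(α, β) prior (rate parametrization) on a Poisson rate with n observations summing to S gives posterior Gamma(α+S, β+n).
So α = 123 − 118 = 5 and β = 26 − 18 = 8.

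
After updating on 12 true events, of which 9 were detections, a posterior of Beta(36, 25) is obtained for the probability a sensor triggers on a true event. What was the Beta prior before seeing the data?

Beta(27, 22)

Under Beta–binomial conjugacy the posterior parameters are (α+s, β+f).
Subtract the data counts: 36−9=27, 25−3=22.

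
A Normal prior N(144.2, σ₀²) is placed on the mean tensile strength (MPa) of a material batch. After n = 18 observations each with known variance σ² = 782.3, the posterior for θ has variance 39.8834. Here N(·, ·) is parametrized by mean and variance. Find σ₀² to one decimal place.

σ₀² = 484.5

Posterior precision equals prior precision plus data precision: 1/σ_n² = 1/σ₀² + n/σ².
So 1/σ₀² = 1/39.8834 − 18/782.3 = 0.025073 − 0.023009 = 0.002064.
Hence σ₀² = 1/0.002064 ≈ 484.5.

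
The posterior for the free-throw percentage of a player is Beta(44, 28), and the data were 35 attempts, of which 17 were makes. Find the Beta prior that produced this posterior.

Beta is conjugate to the binomial likelihood: posterior = Beta(α+s, β+f).
So α = 44 − 17 = 27 and β = 28 − 18 = 10.

Beta(27, 10)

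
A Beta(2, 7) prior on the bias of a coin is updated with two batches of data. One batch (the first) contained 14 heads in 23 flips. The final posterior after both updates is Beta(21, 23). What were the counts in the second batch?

Because Beta–binomial updating is additive in the counts, the combined data contributed (α_post−α_prior, β_post−β_prior) successes and failures.
Total across both batches: 21−2=19 heads, 23−7=16 tails.
Subtract the first batch: 19−14=5 heads and 16−9=7 tails.

5 heads and 7 tails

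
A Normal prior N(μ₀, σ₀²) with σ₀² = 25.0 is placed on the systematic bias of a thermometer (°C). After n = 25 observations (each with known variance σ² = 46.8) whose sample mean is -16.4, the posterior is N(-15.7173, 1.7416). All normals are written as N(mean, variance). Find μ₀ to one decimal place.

μ₀ = -6.6

With known observation variance, the Normal–Normal posterior has precision τ_n = τ₀ + n/σ² and mean μ_n = (τ₀μ₀ + (n/σ²)x̄)/τ_n.
Here τ₀ = 1/25.0 = 0.040000 and τ_data = 25/46.8 = 0.534188, so τ_n = 0.574188.
Rearranging for μ₀: μ₀ = (μ_n·τ_n − τ_data·x̄)/τ₀ = (-15.7173·0.574188 − 0.534188·-16.4) / 0.040000 = -0.264002/0.040000 ≈ -6.6.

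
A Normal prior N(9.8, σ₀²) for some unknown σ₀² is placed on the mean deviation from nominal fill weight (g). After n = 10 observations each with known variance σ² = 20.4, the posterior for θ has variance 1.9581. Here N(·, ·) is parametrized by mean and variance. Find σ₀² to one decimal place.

Posterior precision equals prior precision plus data precision: 1/σ_n² = 1/σ₀² + n/σ².
So 1/σ₀² = 1/1.9581 − 10/20.4 = 0.510699 − 0.490196 = 0.020503.
Hence σ₀² = 1/0.020503 ≈ 48.8.

σ₀² = 48.8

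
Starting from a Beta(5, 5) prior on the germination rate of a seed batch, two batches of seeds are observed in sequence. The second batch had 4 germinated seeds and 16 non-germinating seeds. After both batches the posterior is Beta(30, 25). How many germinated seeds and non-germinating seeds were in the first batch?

21 germinated seeds and 4 non-germinating seeds

Because Beta–binomial updating is additive in the counts, the combined data contributed (α_post−α_prior, β_post−β_prior) successes and failures.
Total across both batches: 30−5=25 germinated seeds, 25−5=20 non-germinating seeds.
Subtract the second batch: 25−4=21 germinated seeds and 20−16=4 non-germinating seeds.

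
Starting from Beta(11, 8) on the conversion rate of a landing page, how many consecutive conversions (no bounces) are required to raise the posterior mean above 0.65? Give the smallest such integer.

After k conversions and 0 bounces the posterior is Beta(11+k, 8), with mean (11+k)/(11+8+k).
Set (11+k)/(19+k) > 0.65 and solve: k > (0.65·19 − 11)/(1 − 0.65) = 3.857.
The smallest integer exceeding 3.857 is 4.

k = 4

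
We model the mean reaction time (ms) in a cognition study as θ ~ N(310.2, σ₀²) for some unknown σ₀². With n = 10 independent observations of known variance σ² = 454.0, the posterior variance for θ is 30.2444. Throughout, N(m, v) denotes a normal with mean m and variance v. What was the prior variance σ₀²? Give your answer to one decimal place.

σ₀² = 90.6

For the Normal–Normal model with known σ², precisions add: τ_n = τ₀ + n/σ².
So 1/σ₀² = 1/30.2444 − 10/454.0 = 0.033064 − 0.022026 = 0.011038.
Hence σ₀² = 1/0.011038 ≈ 90.6.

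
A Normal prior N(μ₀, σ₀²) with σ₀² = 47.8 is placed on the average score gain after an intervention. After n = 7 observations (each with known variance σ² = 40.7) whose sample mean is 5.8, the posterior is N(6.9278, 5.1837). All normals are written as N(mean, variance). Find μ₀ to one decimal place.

The posterior mean is a precision-weighted average: μ_n = (τ₀μ₀ + τ_data·x̄)/(τ₀+τ_data), with τ₀=1/σ₀² and τ_data=n/σ².
Here τ₀ = 1/47.8 = 0.020921 and τ_data = 7/40.7 = 0.171990, so τ_n = 0.192911.
Rearranging for μ₀: μ₀ = (μ_n·τ_n − τ_data·x̄)/τ₀ = (6.9278·0.192911 − 0.171990·5.8) / 0.020921 = 0.338907/0.020921 ≈ 16.2.

μ₀ = 16.2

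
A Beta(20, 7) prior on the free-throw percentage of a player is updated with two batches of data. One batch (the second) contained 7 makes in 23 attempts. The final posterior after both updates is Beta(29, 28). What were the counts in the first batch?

Sequential conjugate updates are equivalent to a single update on the pooled data, so total successes = posterior α − prior α and total failures = posterior β − prior β.
Total across both batches: 29−20=9 makes, 28−7=21 misses.
Subtract the second batch: 9−7=2 makes and 21−16=5 misses.

2 makes and 5 misses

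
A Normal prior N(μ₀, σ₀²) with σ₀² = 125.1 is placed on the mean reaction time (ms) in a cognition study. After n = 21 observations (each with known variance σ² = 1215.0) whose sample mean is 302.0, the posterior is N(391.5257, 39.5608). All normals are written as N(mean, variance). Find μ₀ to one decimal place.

With known observation variance, the Normal–Normal posterior has precision τ_n = τ₀ + n/σ² and mean μ_n = (τ₀μ₀ + (n/σ²)x̄)/τ_n.
Here τ₀ = 1/125.1 = 0.007994 and τ_data = 21/1215.0 = 0.017284, so τ_n = 0.025278.
Rearranging for μ₀: μ₀ = (μ_n·τ_n − τ_data·x̄)/τ₀ = (391.5257·0.025278 − 0.017284·302.0) / 0.007994 = 4.677219/0.007994 ≈ 585.1.

μ₀ = 585.1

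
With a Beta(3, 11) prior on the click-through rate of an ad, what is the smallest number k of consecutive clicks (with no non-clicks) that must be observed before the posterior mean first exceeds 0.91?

After k clicks and 0 non-clicks the posterior is Beta(3+k, 11), with mean (3+k)/(3+11+k).
Set (3+k)/(14+k) > 0.91 and solve: k > (0.91·14 − 3)/(1 − 0.91) = 108.222.
The smallest integer exceeding 108.222 is 109, and checking k=109: (112)/(123) = 0.9106 > 0.91.

k = 109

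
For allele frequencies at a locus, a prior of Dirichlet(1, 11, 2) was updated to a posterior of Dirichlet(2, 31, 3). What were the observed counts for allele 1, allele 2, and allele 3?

counts (1, 20, 1)

For a Dirichlet(α) prior with multinomial counts c, the posterior is Dirichlet(α + c) componentwise.
Counts are posterior − prior componentwise: 2−1=1, 31−11=20, 3−2=1.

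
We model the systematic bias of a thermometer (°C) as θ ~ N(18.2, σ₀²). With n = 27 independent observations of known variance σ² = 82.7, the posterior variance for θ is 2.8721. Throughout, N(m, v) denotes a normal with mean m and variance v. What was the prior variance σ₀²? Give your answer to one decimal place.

For the Normal–Normal model with known σ², precisions add: τ_n = τ₀ + n/σ².
So 1/σ₀² = 1/2.8721 − 27/82.7 = 0.348177 − 0.326481 = 0.021696.
Hence σ₀² = 1/0.021696 ≈ 46.1.

σ₀² = 46.1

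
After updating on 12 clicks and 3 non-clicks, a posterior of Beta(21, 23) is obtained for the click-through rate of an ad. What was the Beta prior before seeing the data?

Beta(9, 20)

Under Beta–binomial conjugacy the posterior parameters are (a+s, b+f).
So a = 21 − 12 = 9 and b = 23 − 3 = 20.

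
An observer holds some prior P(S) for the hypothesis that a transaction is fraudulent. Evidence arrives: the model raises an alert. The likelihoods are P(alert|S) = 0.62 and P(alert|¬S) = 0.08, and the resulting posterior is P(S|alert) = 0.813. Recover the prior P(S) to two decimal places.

Bayes' rule in odds form gives O(S|E) = O(S)·[P(E|S)/P(E|¬S)], hence O(S) = O(S|E)/LR.
Posterior odds = 0.813/(1−0.813) = 4.3476. LR = 0.62/0.08 = 7.7500.
Prior odds = 4.3476/7.7500 = 0.5610, so P(S) = 0.5610/(1+0.5610) ≈ 0.36.

P(S) = 0.36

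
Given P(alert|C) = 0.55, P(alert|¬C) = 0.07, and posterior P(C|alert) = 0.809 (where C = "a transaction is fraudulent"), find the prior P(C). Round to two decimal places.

P(C) = 0.35

Bayes' rule in odds form gives O(C|E) = O(C)·[P(E|C)/P(E|¬C)], hence O(C) = O(C|E)/LR.
Posterior odds = 0.809/(1−0.809) = 4.2356. LR = 0.55/0.07 = 7.8571.
Prior odds = 4.2356/7.8571 = 0.5391, so P(C) = 0.5391/(1+0.5391) ≈ 0.35.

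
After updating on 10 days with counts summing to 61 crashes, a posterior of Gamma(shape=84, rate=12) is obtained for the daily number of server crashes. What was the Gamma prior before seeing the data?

A Gamma(α, β) prior (rate parametrization) on a Poisson rate with n observations summing to S gives posterior Gamma(α+S, β+n).
So α = 84 − 61 = 23 and β = 12 − 10 = 2.

Gamma(shape=23, rate=2)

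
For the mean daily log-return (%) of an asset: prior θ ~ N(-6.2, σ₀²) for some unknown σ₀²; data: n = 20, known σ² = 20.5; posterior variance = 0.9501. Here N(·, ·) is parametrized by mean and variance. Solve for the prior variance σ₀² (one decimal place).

σ₀² = 13.0

Posterior precision equals prior precision plus data precision: 1/σ_n² = 1/σ₀² + n/σ².
So 1/σ₀² = 1/0.9501 − 20/20.5 = 1.052521 − 0.975610 = 0.076911.
Hence σ₀² = 1/0.076911 ≈ 13.0.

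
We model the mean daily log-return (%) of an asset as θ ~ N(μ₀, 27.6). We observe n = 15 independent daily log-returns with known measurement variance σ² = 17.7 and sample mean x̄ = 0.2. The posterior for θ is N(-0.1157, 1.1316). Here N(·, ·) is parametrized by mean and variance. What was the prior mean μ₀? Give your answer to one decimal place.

μ₀ = -7.5

The posterior mean is a precision-weighted average: μ_n = (τ₀μ₀ + τ_data·x̄)/(τ₀+τ_data), with τ₀=1/σ₀² and τ_data=n/σ².
Here τ₀ = 1/27.6 = 0.036232 and τ_data = 15/17.7 = 0.847458, so τ_n = 0.883690.
Rearranging for μ₀: μ₀ = (μ_n·τ_n − τ_data·x̄)/τ₀ = (-0.1157·0.883690 − 0.847458·0.2) / 0.036232 = -0.271735/0.036232 ≈ -7.5.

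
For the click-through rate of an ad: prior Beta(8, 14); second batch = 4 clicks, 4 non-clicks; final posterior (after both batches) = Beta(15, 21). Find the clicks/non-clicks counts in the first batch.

3 clicks and 3 non-clicks

Sequential conjugate updates are equivalent to a single update on the pooled data, so total successes = posterior α − prior α and total failures = posterior β − prior β.
Total across both batches: 15−8=7 clicks, 21−14=7 non-clicks.
Subtract the second batch: 7−4=3 clicks and 7−4=3 non-clicks.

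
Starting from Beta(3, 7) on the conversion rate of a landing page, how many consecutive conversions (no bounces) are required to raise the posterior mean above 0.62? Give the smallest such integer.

k = 9

After k conversions and 0 bounces the posterior is Beta(3+k, 7), with mean (3+k)/(3+7+k).
Set (3+k)/(10+k) > 0.62 and solve: k > (0.62·10 − 3)/(1 − 0.62) = 8.421.
The smallest integer exceeding 8.421 is 9.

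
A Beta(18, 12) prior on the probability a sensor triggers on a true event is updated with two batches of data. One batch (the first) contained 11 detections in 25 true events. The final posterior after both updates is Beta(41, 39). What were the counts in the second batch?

Because Beta–binomial updating is additive in the counts, the combined data contributed (α_post−α_prior, β_post−β_prior) successes and failures.
Total across both batches: 41−18=23 detections, 39−12=27 misses.
Subtract the first batch: 23−11=12 detections and 27−14=13 misses.

12 detections and 13 misses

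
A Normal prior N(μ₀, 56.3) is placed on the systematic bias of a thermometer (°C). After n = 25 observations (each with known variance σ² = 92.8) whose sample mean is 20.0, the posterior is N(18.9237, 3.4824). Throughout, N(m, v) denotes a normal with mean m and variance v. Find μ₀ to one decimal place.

The posterior mean is a precision-weighted average: μ_n = (τ₀μ₀ + τ_data·x̄)/(τ₀+τ_data), with τ₀=1/σ₀² and τ_data=n/σ².
Here τ₀ = 1/56.3 = 0.017762 and τ_data = 25/92.8 = 0.269397, so τ_n = 0.287159.
Rearranging for μ₀: μ₀ = (μ_n·τ_n − τ_data·x̄)/τ₀ = (18.9237·0.287159 − 0.269397·20.0) / 0.017762 = 0.046171/0.017762 ≈ 2.6.

μ₀ = 2.6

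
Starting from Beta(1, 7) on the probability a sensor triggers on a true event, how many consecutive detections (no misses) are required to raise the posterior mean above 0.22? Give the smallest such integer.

After k detections and 0 misses the posterior is Beta(1+k, 7), with mean (1+k)/(1+7+k).
Set (1+k)/(8+k) > 0.22 and solve: k > (0.22·8 − 1)/(1 − 0.22) = 0.974.
The smallest integer exceeding 0.974 is 1.

k = 1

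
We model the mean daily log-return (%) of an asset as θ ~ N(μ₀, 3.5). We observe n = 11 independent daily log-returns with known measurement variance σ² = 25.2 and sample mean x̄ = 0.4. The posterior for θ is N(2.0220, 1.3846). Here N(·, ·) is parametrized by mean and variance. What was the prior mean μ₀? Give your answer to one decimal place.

μ₀ = 4.5

The posterior mean is a precision-weighted average: μ_n = (τ₀μ₀ + τ_data·x̄)/(τ₀+τ_data), with τ₀=1/σ₀² and τ_data=n/σ².
Here τ₀ = 1/3.5 = 0.285714 and τ_data = 11/25.2 = 0.436508, so τ_n = 0.722222.
Rearranging for μ₀: μ₀ = (μ_n·τ_n − τ_data·x̄)/τ₀ = (2.0220·0.722222 − 0.436508·0.4) / 0.285714 = 1.285730/0.285714 ≈ 4.5.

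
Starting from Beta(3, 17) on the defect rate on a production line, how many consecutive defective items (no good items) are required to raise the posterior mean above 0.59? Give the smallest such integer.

After k defective items and 0 good items the posterior is Beta(3+k, 17), with mean (3+k)/(3+17+k).
Set (3+k)/(20+k) > 0.59 and solve: k > (0.59·20 − 3)/(1 − 0.59) = 21.463.
The smallest integer exceeding 21.463 is 22.

k = 22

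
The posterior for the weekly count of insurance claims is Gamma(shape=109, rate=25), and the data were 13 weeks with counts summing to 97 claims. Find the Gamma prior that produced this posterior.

Gamma(shape=12, rate=12)

Gamma–Poisson conjugacy: posterior shape = α + Σxᵢ, posterior rate = β + n.
So α = 109 − 97 = 12 and β = 25 − 13 = 12.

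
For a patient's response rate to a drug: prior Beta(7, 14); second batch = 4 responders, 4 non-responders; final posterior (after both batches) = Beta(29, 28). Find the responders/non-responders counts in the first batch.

18 responders and 10 non-responders

Sequential conjugate updates are equivalent to a single update on the pooled data, so total successes = posterior α − prior α and total failures = posterior β − prior β.
Total across both batches: 29−7=22 responders, 28−14=14 non-responders.
Subtract the second batch: 22−4=18 responders and 14−4=10 non-responders.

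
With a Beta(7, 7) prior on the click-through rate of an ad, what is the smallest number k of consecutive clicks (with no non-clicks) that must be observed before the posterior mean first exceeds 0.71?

k = 11

After k clicks and 0 non-clicks the posterior is Beta(7+k, 7), with mean (7+k)/(7+7+k).
Set (7+k)/(14+k) > 0.71 and solve: k > (0.71·14 − 7)/(1 − 0.71) = 10.138.
The smallest integer exceeding 10.138 is 11.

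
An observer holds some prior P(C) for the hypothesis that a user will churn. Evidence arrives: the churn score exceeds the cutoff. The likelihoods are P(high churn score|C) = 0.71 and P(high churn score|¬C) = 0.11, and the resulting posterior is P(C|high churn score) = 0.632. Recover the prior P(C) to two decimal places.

P(C) = 0.21

In odds form, posterior odds = prior odds × likelihood ratio, so prior odds = posterior odds ÷ LR.
Posterior odds = 0.632/(1−0.632) = 1.7174. LR = 0.71/0.11 = 6.4545.
Prior odds = 1.7174/6.4545 = 0.2661, so P(C) = 0.2661/(1+0.2661) ≈ 0.21.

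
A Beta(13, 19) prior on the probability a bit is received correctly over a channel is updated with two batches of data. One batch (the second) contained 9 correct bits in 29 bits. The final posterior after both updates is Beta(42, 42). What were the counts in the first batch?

20 correct bits and 3 errors

Sequential conjugate updates are equivalent to a single update on the pooled data, so total successes = posterior α − prior α and total failures = posterior β − prior β.
Total across both batches: 42−13=29 correct bits, 42−19=23 errors.
Subtract the second batch: 29−9=20 correct bits and 23−20=3 errors.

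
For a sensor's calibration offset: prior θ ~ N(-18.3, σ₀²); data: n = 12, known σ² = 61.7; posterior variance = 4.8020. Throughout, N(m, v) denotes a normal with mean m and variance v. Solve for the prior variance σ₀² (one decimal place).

σ₀² = 72.7

Posterior precision equals prior precision plus data precision: 1/σ_n² = 1/σ₀² + n/σ².
So 1/σ₀² = 1/4.8020 − 12/61.7 = 0.208247 − 0.194489 = 0.013758.
Hence σ₀² = 1/0.013758 ≈ 72.7.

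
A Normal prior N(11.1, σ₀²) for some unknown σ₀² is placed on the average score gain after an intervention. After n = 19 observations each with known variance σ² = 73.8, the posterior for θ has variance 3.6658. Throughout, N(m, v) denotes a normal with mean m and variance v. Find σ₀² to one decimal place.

Posterior precision equals prior precision plus data precision: 1/σ_n² = 1/σ₀² + n/σ².
So 1/σ₀² = 1/3.6658 − 19/73.8 = 0.272792 − 0.257453 = 0.015339.
Hence σ₀² = 1/0.015339 ≈ 65.2.

σ₀² = 65.2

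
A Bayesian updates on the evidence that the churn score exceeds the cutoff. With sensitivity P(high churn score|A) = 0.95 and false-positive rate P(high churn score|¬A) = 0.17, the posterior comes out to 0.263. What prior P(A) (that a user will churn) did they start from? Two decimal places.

P(A) = 0.06

In odds form, posterior odds = prior odds × likelihood ratio, so prior odds = posterior odds ÷ LR.
Posterior odds = 0.263/(1−0.263) = 0.3569. LR = 0.95/0.17 = 5.5882.
Prior odds = 0.3569/5.5882 = 0.0639, so P(A) = 0.0639/(1+0.0639) ≈ 0.06.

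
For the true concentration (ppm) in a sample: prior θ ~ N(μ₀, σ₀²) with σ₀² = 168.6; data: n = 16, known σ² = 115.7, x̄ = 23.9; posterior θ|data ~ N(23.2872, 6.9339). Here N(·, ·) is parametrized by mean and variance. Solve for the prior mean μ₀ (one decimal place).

μ₀ = 9.0

With known observation variance, the Normal–Normal posterior has precision τ_n = τ₀ + n/σ² and mean μ_n = (τ₀μ₀ + (n/σ²)x̄)/τ_n.
Here τ₀ = 1/168.6 = 0.005931 and τ_data = 16/115.7 = 0.138289, so τ_n = 0.144220.
Rearranging for μ₀: μ₀ = (μ_n·τ_n − τ_data·x̄)/τ₀ = (23.2872·0.144220 − 0.138289·23.9) / 0.005931 = 0.053373/0.005931 ≈ 9.0.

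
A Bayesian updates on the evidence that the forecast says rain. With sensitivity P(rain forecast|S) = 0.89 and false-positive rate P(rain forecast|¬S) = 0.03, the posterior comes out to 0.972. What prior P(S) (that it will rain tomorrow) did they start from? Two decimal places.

In odds form, posterior odds = prior odds × likelihood ratio, so prior odds = posterior odds ÷ LR.
Posterior odds = 0.972/(1−0.972) = 34.7143. LR = 0.89/0.03 = 29.6667.
Prior odds = 34.7143/29.6667 = 1.1701, so P(S) = 1.1701/(1+1.1701) ≈ 0.54.

P(S) = 0.54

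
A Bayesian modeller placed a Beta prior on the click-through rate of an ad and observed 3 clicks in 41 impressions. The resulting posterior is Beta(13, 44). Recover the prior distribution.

Under Beta–binomial conjugacy the posterior parameters are (α+s, β+f).
So α = 13 − 3 = 10 and β = 44 − 38 = 6.

Beta(10, 6)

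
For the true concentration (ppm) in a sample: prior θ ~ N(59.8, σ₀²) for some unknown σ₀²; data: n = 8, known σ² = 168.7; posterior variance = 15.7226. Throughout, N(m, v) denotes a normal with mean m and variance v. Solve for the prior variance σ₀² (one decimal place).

Posterior precision equals prior precision plus data precision: 1/σ_n² = 1/σ₀² + n/σ².
So 1/σ₀² = 1/15.7226 − 8/168.7 = 0.063603 − 0.047421 = 0.016182.
Hence σ₀² = 1/0.016182 ≈ 61.8.

σ₀² = 61.8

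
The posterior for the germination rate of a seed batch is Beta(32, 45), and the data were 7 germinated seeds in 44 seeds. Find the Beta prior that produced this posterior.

Beta(25, 8)

Beta is conjugate to the binomial likelihood: posterior = Beta(a+s, b+f).
So a = 32 − 7 = 25 and b = 45 − 37 = 8.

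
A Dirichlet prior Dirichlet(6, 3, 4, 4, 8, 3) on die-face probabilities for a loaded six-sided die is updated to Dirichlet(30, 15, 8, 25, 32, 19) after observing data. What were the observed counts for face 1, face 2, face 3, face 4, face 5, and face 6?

For a Dirichlet(α) prior with multinomial counts c, the posterior is Dirichlet(α + c) componentwise.
Counts are posterior − prior componentwise: 30−6=24, 15−3=12, 8−4=4, 25−4=21, 32−8=24, 19−3=16.

counts (24, 12, 4, 21, 24, 16)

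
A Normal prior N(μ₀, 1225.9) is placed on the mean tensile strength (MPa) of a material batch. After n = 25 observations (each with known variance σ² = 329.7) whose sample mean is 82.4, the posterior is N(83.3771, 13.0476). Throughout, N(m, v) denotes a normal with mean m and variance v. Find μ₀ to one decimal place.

μ₀ = 174.2

With known observation variance, the Normal–Normal posterior has precision τ_n = τ₀ + n/σ² and mean μ_n = (τ₀μ₀ + (n/σ²)x̄)/τ_n.
Here τ₀ = 1/1225.9 = 0.000816 and τ_data = 25/329.7 = 0.075827, so τ_n = 0.076643.
Rearranging for μ₀: μ₀ = (μ_n·τ_n − τ_data·x̄)/τ₀ = (83.3771·0.076643 − 0.075827·82.4) / 0.000816 = 0.142126/0.000816 ≈ 174.2.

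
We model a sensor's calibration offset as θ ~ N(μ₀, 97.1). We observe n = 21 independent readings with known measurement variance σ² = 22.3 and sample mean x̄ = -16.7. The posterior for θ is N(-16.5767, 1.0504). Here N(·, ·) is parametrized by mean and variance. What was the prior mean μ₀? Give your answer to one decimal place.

With known observation variance, the Normal–Normal posterior has precision τ_n = τ₀ + n/σ² and mean μ_n = (τ₀μ₀ + (n/σ²)x̄)/τ_n.
Here τ₀ = 1/97.1 = 0.010299 and τ_data = 21/22.3 = 0.941704, so τ_n = 0.952003.
Rearranging for μ₀: μ₀ = (μ_n·τ_n − τ_data·x̄)/τ₀ = (-16.5767·0.952003 − 0.941704·-16.7) / 0.010299 = -0.054611/0.010299 ≈ -5.3.

μ₀ = -5.3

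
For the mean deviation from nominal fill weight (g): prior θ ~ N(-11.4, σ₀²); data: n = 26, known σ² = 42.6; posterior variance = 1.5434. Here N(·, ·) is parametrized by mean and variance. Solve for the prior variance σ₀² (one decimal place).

σ₀² = 26.6

Posterior precision equals prior precision plus data precision: 1/σ_n² = 1/σ₀² + n/σ².
So 1/σ₀² = 1/1.5434 − 26/42.6 = 0.647920 − 0.610329 = 0.037591.
Hence σ₀² = 1/0.037591 ≈ 26.6.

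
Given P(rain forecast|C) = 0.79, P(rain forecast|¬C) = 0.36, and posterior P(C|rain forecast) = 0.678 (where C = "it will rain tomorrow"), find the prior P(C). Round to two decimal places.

P(C) = 0.49

In odds form, posterior odds = prior odds × likelihood ratio, so prior odds = posterior odds ÷ LR.
Posterior odds = 0.678/(1−0.678) = 2.1056. LR = 0.79/0.36 = 2.1944.
Prior odds = 2.1056/2.1944 = 0.9595, so P(C) = 0.9595/(1+0.9595) ≈ 0.49.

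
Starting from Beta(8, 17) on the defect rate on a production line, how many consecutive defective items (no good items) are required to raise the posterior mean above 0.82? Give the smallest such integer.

k = 70

After k defective items and 0 good items the posterior is Beta(8+k, 17), with mean (8+k)/(8+17+k).
Set (8+k)/(25+k) > 0.82 and solve: k > (0.82·25 − 8)/(1 − 0.82) = 69.444.
The smallest integer exceeding 69.444 is 70.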